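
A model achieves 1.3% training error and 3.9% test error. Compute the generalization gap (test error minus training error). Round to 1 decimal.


Generalization gap = test_error - train_error
= 3.9 - 1.3
= 2.6%
A moderate gap.

2.6


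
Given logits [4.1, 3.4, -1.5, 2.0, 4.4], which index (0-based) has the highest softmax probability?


Softmax is a monotonic transformation, so it preserves the argmax.
We need to find the index of the maximum logit.
Index 0: 4.1
Index 1: 3.4
Index 2: -1.5
Index 3: 2.0
Index 4: 4.4
Maximum logit = 4.4 at index 4

4


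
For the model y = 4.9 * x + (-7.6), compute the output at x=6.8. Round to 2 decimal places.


y = 4.9 * 6.8 + (-7.6)
= 33.32 + (-7.6)
= 25.72

25.72


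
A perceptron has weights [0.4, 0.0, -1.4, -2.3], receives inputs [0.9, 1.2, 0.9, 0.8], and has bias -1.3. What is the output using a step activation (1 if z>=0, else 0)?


z = w . x + b
= 0.4*0.9 + 0.0*1.2 + -1.4*0.9 + -2.3*0.8 + -1.3
= 0.36 + 0.0 + -1.26 + -1.84 + -1.3
= -2.74 + -1.3
= -4.04
Since z = -4.04 < 0, output = 0

0


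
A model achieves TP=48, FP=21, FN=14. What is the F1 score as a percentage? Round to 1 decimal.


Precision = TP / (TP + FP) = 48 / 69 = 0.6957
Recall = TP / (TP + FN) = 48 / 62 = 0.7742
F1 = 2 * P * R / (P + R)
= 2 * 0.6957 * 0.7742 / (0.6957 + 0.7742)
= 1.0771 / 1.4698
= 0.7328
As percentage: 73.3%

73.3


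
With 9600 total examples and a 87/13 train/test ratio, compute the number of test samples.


Train samples = 9600 * 87% = 8352
Test samples = 9600 - 8352
= 1248

1248


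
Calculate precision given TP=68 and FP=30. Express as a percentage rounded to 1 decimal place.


Precision = TP / (TP + FP) * 100
= 68 / (68 + 30)
= 68 / 98
= 0.6939
= 69.4%

69.4


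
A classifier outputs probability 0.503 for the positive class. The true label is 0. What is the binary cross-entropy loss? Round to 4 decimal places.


For y=0: Loss = -log(1-p)
= -log(1 - 0.503)
= -log(0.497)
= -(-0.6992)
= 0.6992

0.6992


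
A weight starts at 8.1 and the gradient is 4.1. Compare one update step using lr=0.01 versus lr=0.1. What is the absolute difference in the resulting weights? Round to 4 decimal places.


With lr=0.01: w_new = 8.1 - 0.01 * 4.1 = 8.059
With lr=0.1: w_new = 8.1 - 0.1 * 4.1 = 7.69
Absolute difference = |8.059 - 7.69|
= 0.3690

0.3690


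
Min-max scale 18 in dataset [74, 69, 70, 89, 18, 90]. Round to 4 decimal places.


Min = 18, Max = 90
Range = 90 - 18 = 72
Scaled = (x - min) / (max - min)
= (18 - 18) / 72
= 0 / 72
= 0.0000

0.0000


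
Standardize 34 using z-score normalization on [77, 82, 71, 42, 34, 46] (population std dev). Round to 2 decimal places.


Mean = (77 + 82 + 71 + 42 + 34 + 46) / 6 = 58.6667
Variance = sum((x_i - mean)^2) / n = 346.5556
Std = sqrt(346.5556) = 18.616
Z = (x - mean) / std
= (34 - 58.6667) / 18.616
= -24.6667 / 18.616
= -1.33

-1.33


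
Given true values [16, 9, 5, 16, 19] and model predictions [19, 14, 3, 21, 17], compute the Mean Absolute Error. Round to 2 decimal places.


Absolute errors: [3, 5, 2, 5, 2]
Sum of absolute errors = 17
MAE = 17 / 5 = 3.40

3.40


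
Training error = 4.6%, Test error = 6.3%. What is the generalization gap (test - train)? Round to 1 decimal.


Generalization gap = test_error - train_error
= 6.3 - 4.6
= 1.7%
A small gap suggests good generalization.

1.7


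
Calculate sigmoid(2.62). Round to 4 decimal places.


sigmoid(z) = 1 / (1 + exp(-z))
exp(-(2.62)) = exp(-2.62) = 0.0728
1 + 0.0728 = 1.0728
1 / 1.0728 = 0.9321

0.9321


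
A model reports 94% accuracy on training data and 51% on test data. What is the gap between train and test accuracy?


Gap = train_accuracy - test_accuracy
= 94 - 51
= 43%
This large gap strongly indicates overfitting.

43


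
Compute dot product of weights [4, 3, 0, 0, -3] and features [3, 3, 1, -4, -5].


Element-wise products:
4 * 3 = 12
3 * 3 = 9
0 * 1 = 0
0 * -4 = 0
-3 * -5 = 15
Sum = 12 + 9 + 0 + 0 + 15
= 36

36


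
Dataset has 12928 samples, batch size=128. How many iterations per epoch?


Iterations per epoch = dataset_size / batch_size
= 12928 / 128
= 101

101


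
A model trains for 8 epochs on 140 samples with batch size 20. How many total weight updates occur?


Iterations per epoch = 140 / 20 = 7
Total updates = iterations_per_epoch * epochs
= 7 * 8
= 56

56


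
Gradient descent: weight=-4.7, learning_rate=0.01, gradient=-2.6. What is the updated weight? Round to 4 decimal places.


w_new = w_old - lr * gradient
= -4.7 - 0.01 * -2.6
= -4.7 - (-0.026)
= -4.6740

-4.6740


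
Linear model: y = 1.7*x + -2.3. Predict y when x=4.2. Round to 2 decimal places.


y = 1.7 * 4.2 + (-2.3)
= 7.14 + (-2.3)
= 4.84

4.84


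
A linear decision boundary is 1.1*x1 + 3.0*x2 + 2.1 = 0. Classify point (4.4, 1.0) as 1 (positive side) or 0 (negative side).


Compute 1.1 * 4.4 + 3.0 * 1.0 + 2.1
= 4.84 + 3.0 + 2.1
= 9.94
Since 9.94 >= 0, the point is on the positive side.

1


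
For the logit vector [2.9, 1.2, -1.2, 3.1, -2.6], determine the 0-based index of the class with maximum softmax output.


Softmax is a monotonic transformation, so it preserves the argmax.
We need to find the index of the maximum logit.
Index 0: 2.9
Index 1: 1.2
Index 2: -1.2
Index 3: 3.1
Index 4: -2.6
Maximum logit = 3.1 at index 3

3


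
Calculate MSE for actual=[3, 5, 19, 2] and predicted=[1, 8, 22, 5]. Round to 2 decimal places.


Differences: [2, -3, -3, -3]
Squared errors: [4, 9, 9, 9]
Sum of squared errors = 31
MSE = 31 / 4 = 7.75

7.75


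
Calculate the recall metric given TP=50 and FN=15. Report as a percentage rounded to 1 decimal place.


Recall = TP / (TP + FN) * 100
= 50 / (50 + 15)
= 50 / 65
= 0.7692
= 76.9%

76.9


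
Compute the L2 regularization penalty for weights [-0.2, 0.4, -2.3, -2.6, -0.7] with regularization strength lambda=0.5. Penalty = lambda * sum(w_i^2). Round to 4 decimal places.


Squaring each weight:
(-0.2)^2 = 0.04
0.4^2 = 0.16
(-2.3)^2 = 5.29
(-2.6)^2 = 6.76
(-0.7)^2 = 0.49
Sum of squares = 12.74
Penalty = 0.5 * 12.74 = 6.3700

6.3700


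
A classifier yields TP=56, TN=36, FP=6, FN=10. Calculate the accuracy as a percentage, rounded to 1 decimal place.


Accuracy = (TP + TN) / (TP + TN + FP + FN) * 100
= (56 + 36) / (56 + 36 + 6 + 10)
= 92 / 108
= 0.8519
= 85.2%

85.2


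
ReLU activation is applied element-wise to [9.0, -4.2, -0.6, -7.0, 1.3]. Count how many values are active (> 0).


ReLU(x) = max(0, x) for each element:
ReLU(9.0) = 9.0
ReLU(-4.2) = 0
ReLU(-0.6) = 0
ReLU(-7.0) = 0
ReLU(1.3) = 1.3
Active neurons (>0): 2

2


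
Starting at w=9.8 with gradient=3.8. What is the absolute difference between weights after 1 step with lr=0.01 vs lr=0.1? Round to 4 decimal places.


With lr=0.01: w_new = 9.8 - 0.01 * 3.8 = 9.762
With lr=0.1: w_new = 9.8 - 0.1 * 3.8 = 9.42
Absolute difference = |9.762 - 9.42|
= 0.3420

0.3420


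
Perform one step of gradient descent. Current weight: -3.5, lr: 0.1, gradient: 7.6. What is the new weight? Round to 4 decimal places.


w_new = w_old - lr * gradient
= -3.5 - 0.1 * 7.6
= -3.5 - (0.76)
= -4.2600

-4.2600


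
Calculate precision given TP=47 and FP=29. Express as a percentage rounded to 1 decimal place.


Precision = TP / (TP + FP) * 100
= 47 / (47 + 29)
= 47 / 76
= 0.6184
= 61.8%

61.8


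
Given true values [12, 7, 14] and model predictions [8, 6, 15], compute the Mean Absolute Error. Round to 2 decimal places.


Absolute errors: [4, 1, 1]
Sum of absolute errors = 6
MAE = 6 / 3 = 2.00

2.00


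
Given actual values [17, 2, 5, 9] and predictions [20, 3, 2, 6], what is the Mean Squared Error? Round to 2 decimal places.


Differences: [-3, -1, 3, 3]
Squared errors: [9, 1, 9, 9]
Sum of squared errors = 28
MSE = 28 / 4 = 7.00

7.00


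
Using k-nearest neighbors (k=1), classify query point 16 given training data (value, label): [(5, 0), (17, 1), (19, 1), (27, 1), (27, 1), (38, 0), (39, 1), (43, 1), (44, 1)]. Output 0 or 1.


Distances from query 16:
Point 17 (class 1): distance = 1
K=1 nearest neighbors: classes = [1]
Votes for class 1: 1 / 1
Majority vote => class 1

1


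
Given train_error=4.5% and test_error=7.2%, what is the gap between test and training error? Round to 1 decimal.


Generalization gap = test_error - train_error
= 7.2 - 4.5
= 2.7%
A moderate gap.

2.7


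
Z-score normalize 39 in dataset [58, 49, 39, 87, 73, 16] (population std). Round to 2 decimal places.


Mean = (58 + 49 + 39 + 87 + 73 + 16) / 6 = 53.6667
Variance = sum((x_i - mean)^2) / n = 526.5556
Std = sqrt(526.5556) = 22.9468
Z = (x - mean) / std
= (39 - 53.6667) / 22.9468
= -14.6667 / 22.9468
= -0.64

-0.64


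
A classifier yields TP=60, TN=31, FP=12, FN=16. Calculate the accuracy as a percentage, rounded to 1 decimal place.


Accuracy = (TP + TN) / (TP + TN + FP + FN) * 100
= (60 + 31) / (60 + 31 + 12 + 16)
= 91 / 119
= 0.7647
= 76.5%

76.5


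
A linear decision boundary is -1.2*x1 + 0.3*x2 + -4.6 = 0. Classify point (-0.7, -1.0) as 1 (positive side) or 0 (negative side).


Compute -1.2 * -0.7 + 0.3 * -1.0 + -4.6
= 0.84 + -0.3 + -4.6
= -4.06
Since -4.06 < 0, the point is on the negative side.

0


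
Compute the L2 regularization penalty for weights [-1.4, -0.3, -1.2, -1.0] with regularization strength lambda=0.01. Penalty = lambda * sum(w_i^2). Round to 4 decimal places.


Squaring each weight:
(-1.4)^2 = 1.96
(-0.3)^2 = 0.09
(-1.2)^2 = 1.44
(-1.0)^2 = 1.0
Sum of squares = 4.49
Penalty = 0.01 * 4.49 = 0.0449

0.0449


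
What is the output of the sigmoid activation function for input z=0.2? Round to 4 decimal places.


sigmoid(z) = 1 / (1 + exp(-z))
exp(-(0.2)) = exp(-0.2) = 0.8187
1 + 0.8187 = 1.8187
1 / 1.8187 = 0.5498

0.5498


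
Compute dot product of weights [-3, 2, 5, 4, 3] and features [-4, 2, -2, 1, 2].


Element-wise products:
-3 * -4 = 12
2 * 2 = 4
5 * -2 = -10
4 * 1 = 4
3 * 2 = 6
Sum = 12 + 4 + -10 + 4 + 6
= 16

16


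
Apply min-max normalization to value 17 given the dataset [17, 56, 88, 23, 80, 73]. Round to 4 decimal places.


Min = 17, Max = 88
Range = 88 - 17 = 71
Scaled = (x - min) / (max - min)
= (17 - 17) / 71
= 0 / 71
= 0.0000

0.0000


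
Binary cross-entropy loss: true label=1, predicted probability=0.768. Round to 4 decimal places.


For y=1: Loss = -log(p)
= -log(0.768)
= -(-0.264)
= 0.2640

0.2640


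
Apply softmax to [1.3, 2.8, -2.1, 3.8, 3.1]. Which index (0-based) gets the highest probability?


Softmax is a monotonic transformation, so it preserves the argmax.
We need to find the index of the maximum logit.
Index 0: 1.3
Index 1: 2.8
Index 2: -2.1
Index 3: 3.8
Index 4: 3.1
Maximum logit = 3.8 at index 3

3


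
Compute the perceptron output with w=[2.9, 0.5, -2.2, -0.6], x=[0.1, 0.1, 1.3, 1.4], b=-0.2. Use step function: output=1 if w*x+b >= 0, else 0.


z = w . x + b
= 2.9*0.1 + 0.5*0.1 + -2.2*1.3 + -0.6*1.4 + -0.2
= 0.29 + 0.05 + -2.86 + -0.84 + -0.2
= -3.36 + -0.2
= -3.56
Since z = -3.56 < 0, output = 0

0


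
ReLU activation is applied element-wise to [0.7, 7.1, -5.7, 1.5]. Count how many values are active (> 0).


ReLU(x) = max(0, x) for each element:
ReLU(0.7) = 0.7
ReLU(7.1) = 7.1
ReLU(-5.7) = 0
ReLU(1.5) = 1.5
Active neurons (>0): 3

3


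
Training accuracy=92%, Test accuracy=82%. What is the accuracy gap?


Gap = train_accuracy - test_accuracy
= 92 - 82
= 10%
This moderate gap may indicate mild overfitting.

10


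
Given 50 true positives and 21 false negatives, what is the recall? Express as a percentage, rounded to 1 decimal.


Recall = TP / (TP + FN) * 100
= 50 / (50 + 21)
= 50 / 71
= 0.7042
= 70.4%

70.4


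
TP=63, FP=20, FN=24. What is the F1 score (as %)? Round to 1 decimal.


Precision = TP / (TP + FP) = 63 / 83 = 0.759
Recall = TP / (TP + FN) = 63 / 87 = 0.7241
F1 = 2 * P * R / (P + R)
= 2 * 0.759 * 0.7241 / (0.759 + 0.7241)
= 1.0993 / 1.4832
= 0.7412
As percentage: 74.1%

74.1


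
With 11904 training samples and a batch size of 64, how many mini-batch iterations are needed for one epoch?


Iterations per epoch = dataset_size / batch_size
= 11904 / 64
= 186

186


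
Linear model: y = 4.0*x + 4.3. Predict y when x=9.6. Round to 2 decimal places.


y = 4.0 * 9.6 + (4.3)
= 38.4 + (4.3)
= 42.70

42.70


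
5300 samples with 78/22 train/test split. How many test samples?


Train samples = 5300 * 78% = 4134
Test samples = 5300 - 4134
= 1166

1166


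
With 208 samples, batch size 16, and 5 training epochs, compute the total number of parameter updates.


Iterations per epoch = 208 / 16 = 13
Total updates = iterations_per_epoch * epochs
= 13 * 5
= 65

65


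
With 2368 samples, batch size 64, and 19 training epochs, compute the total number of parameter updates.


Iterations per epoch = 2368 / 64 = 37
Total updates = iterations_per_epoch * epochs
= 37 * 19
= 703

703


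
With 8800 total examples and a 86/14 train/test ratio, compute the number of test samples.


Train samples = 8800 * 86% = 7568
Test samples = 8800 - 7568
= 1232

1232


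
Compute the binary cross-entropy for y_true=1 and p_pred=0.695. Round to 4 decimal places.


For y=1: Loss = -log(p)
= -log(0.695)
= -(-0.3638)
= 0.3638

0.3638


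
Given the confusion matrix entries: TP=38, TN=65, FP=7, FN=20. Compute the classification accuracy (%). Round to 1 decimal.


Accuracy = (TP + TN) / (TP + TN + FP + FN) * 100
= (38 + 65) / (38 + 65 + 7 + 20)
= 103 / 130
= 0.7923
= 79.2%

79.2


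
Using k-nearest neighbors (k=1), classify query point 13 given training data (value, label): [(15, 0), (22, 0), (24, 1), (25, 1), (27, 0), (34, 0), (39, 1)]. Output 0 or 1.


Distances from query 13:
Point 15 (class 0): distance = 2
K=1 nearest neighbors: classes = [0]
Votes for class 1: 0 / 1
Majority vote => class 0

0


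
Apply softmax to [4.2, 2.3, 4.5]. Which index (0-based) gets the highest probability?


Softmax is a monotonic transformation, so it preserves the argmax.
We need to find the index of the maximum logit.
Index 0: 4.2
Index 1: 2.3
Index 2: 4.5
Maximum logit = 4.5 at index 2

2


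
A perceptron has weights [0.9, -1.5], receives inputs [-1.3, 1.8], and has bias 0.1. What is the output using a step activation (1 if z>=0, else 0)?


z = w . x + b
= 0.9*-1.3 + -1.5*1.8 + 0.1
= -1.17 + -2.7 + 0.1
= -3.87 + 0.1
= -3.77
Since z = -3.77 < 0, output = 0

0


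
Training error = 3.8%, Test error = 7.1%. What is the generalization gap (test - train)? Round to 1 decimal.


Generalization gap = test_error - train_error
= 7.1 - 3.8
= 3.3%
A moderate gap.

3.3


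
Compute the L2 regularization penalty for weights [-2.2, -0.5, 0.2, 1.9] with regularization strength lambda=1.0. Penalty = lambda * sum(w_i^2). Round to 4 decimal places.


Squaring each weight:
(-2.2)^2 = 4.84
(-0.5)^2 = 0.25
0.2^2 = 0.04
1.9^2 = 3.61
Sum of squares = 8.74
Penalty = 1.0 * 8.74 = 8.7400

8.7400


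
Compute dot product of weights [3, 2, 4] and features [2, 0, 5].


Element-wise products:
3 * 2 = 6
2 * 0 = 0
4 * 5 = 20
Sum = 6 + 0 + 20
= 26

26


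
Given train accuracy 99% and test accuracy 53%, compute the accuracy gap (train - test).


Gap = train_accuracy - test_accuracy
= 99 - 53
= 46%
This large gap strongly indicates overfitting.

46


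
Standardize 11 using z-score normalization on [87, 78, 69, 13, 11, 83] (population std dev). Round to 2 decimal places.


Mean = (87 + 78 + 69 + 13 + 11 + 83) / 6 = 56.8333
Variance = sum((x_i - mean)^2) / n = 1035.4722
Std = sqrt(1035.4722) = 32.1788
Z = (x - mean) / std
= (11 - 56.8333) / 32.1788
= -45.8333 / 32.1788
= -1.42

-1.42


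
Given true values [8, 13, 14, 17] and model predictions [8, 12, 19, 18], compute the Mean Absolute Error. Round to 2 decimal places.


Absolute errors: [0, 1, 5, 1]
Sum of absolute errors = 7
MAE = 7 / 4 = 1.75

1.75


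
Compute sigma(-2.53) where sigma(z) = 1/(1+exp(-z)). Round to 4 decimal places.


sigmoid(z) = 1 / (1 + exp(-z))
exp(-(-2.53)) = exp(2.53) = 12.5535
1 + 12.5535 = 13.5535
1 / 13.5535 = 0.0738

0.0738


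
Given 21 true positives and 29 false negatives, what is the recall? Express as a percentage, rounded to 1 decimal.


Recall = TP / (TP + FN) * 100
= 21 / (21 + 29)
= 21 / 50
= 0.42
= 42.0%

42.0


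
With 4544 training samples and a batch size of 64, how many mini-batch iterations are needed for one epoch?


Iterations per epoch = dataset_size / batch_size
= 4544 / 64
= 71

71


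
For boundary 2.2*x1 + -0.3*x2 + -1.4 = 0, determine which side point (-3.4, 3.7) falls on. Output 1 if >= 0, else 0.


Compute 2.2 * -3.4 + -0.3 * 3.7 + -1.4
= -7.48 + -1.11 + -1.4
= -9.99
Since -9.99 < 0, the point is on the negative side.

0


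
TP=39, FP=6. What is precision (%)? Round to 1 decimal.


Precision = TP / (TP + FP) * 100
= 39 / (39 + 6)
= 39 / 45
= 0.8667
= 86.7%

86.7


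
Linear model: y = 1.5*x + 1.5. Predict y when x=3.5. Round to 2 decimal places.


y = 1.5 * 3.5 + (1.5)
= 5.25 + (1.5)
= 6.75

6.75


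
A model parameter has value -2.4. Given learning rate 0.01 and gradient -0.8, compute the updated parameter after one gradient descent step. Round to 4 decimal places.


w_new = w_old - lr * gradient
= -2.4 - 0.01 * -0.8
= -2.4 - (-0.008)
= -2.3920

-2.3920


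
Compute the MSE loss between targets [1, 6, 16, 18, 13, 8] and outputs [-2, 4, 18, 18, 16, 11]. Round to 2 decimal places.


Differences: [3, 2, -2, 0, -3, -3]
Squared errors: [9, 4, 4, 0, 9, 9]
Sum of squared errors = 35
MSE = 35 / 6 = 5.83

5.83


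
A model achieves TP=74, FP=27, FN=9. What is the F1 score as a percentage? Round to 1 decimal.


Precision = TP / (TP + FP) = 74 / 101 = 0.7327
Recall = TP / (TP + FN) = 74 / 83 = 0.8916
F1 = 2 * P * R / (P + R)
= 2 * 0.7327 * 0.8916 / (0.7327 + 0.8916)
= 1.3065 / 1.6242
= 0.8043
As percentage: 80.4%

80.4


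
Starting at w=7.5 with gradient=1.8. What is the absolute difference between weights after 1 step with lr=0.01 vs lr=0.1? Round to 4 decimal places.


With lr=0.01: w_new = 7.5 - 0.01 * 1.8 = 7.482
With lr=0.1: w_new = 7.5 - 0.1 * 1.8 = 7.32
Absolute difference = |7.482 - 7.32|
= 0.1620

0.1620


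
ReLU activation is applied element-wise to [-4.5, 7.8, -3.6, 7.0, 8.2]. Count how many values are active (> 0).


ReLU(x) = max(0, x) for each element:
ReLU(-4.5) = 0
ReLU(7.8) = 7.8
ReLU(-3.6) = 0
ReLU(7.0) = 7.0
ReLU(8.2) = 8.2
Active neurons (>0): 3

3


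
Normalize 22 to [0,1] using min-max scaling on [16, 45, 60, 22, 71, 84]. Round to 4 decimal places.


Min = 16, Max = 84
Range = 84 - 16 = 68
Scaled = (x - min) / (max - min)
= (22 - 16) / 68
= 6 / 68
= 0.0882

0.0882


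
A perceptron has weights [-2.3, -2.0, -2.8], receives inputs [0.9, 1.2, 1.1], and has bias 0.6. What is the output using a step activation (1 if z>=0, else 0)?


z = w . x + b
= -2.3*0.9 + -2.0*1.2 + -2.8*1.1 + 0.6
= -2.07 + -2.4 + -3.08 + 0.6
= -7.55 + 0.6
= -6.95
Since z = -6.95 < 0, output = 0

0


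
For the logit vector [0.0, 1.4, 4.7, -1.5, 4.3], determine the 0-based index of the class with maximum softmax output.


Softmax is a monotonic transformation, so it preserves the argmax.
We need to find the index of the maximum logit.
Index 0: 0.0
Index 1: 1.4
Index 2: 4.7
Index 3: -1.5
Index 4: 4.3
Maximum logit = 4.7 at index 2

2


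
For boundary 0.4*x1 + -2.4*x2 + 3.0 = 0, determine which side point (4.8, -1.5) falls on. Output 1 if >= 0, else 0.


Compute 0.4 * 4.8 + -2.4 * -1.5 + 3.0
= 1.92 + 3.6 + 3.0
= 8.52
Since 8.52 >= 0, the point is on the positive side.

1


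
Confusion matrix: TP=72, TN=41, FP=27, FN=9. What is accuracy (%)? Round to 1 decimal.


Accuracy = (TP + TN) / (TP + TN + FP + FN) * 100
= (72 + 41) / (72 + 41 + 27 + 9)
= 113 / 149
= 0.7584
= 75.8%

75.8


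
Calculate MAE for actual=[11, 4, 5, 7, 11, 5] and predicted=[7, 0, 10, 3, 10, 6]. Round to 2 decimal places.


Absolute errors: [4, 4, 5, 4, 1, 1]
Sum of absolute errors = 19
MAE = 19 / 6 = 3.17

3.17


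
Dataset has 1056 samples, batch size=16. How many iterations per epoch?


Iterations per epoch = dataset_size / batch_size
= 1056 / 16
= 66

66


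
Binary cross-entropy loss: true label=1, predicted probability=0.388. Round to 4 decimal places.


For y=1: Loss = -log(p)
= -log(0.388)
= -(-0.9467)
= 0.9467

0.9467


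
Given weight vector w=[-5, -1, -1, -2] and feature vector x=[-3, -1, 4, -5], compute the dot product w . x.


Element-wise products:
-5 * -3 = 15
-1 * -1 = 1
-1 * 4 = -4
-2 * -5 = 10
Sum = 15 + 1 + -4 + 10
= 22

22


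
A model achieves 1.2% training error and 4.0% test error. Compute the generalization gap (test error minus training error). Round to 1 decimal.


Generalization gap = test_error - train_error
= 4.0 - 1.2
= 2.8%
A moderate gap.

2.8


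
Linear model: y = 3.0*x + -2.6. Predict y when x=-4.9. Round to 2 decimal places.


y = 3.0 * -4.9 + (-2.6)
= -14.7 + (-2.6)
= -17.30

-17.30


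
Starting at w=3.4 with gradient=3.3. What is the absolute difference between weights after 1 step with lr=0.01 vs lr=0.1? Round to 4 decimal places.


With lr=0.01: w_new = 3.4 - 0.01 * 3.3 = 3.367
With lr=0.1: w_new = 3.4 - 0.1 * 3.3 = 3.07
Absolute difference = |3.367 - 3.07|
= 0.2970

0.2970


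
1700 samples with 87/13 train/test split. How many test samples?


Train samples = 1700 * 87% = 1479
Test samples = 1700 - 1479
= 221

221


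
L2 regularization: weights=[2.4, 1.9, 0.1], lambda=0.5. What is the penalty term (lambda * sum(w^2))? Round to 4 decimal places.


Squaring each weight:
2.4^2 = 5.76
1.9^2 = 3.61
0.1^2 = 0.01
Sum of squares = 9.38
Penalty = 0.5 * 9.38 = 4.6900

4.6900


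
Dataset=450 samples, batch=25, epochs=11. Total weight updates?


Iterations per epoch = 450 / 25 = 18
Total updates = iterations_per_epoch * epochs
= 18 * 11
= 198

198


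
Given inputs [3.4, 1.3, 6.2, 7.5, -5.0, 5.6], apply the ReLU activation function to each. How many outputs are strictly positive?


ReLU(x) = max(0, x) for each element:
ReLU(3.4) = 3.4
ReLU(1.3) = 1.3
ReLU(6.2) = 6.2
ReLU(7.5) = 7.5
ReLU(-5.0) = 0
ReLU(5.6) = 5.6
Active neurons (>0): 5

5


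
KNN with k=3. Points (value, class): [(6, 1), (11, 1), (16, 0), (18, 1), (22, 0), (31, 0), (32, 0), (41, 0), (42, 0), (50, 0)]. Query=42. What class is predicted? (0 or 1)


Distances from query 42:
Point 42 (class 0): distance = 0
Point 41 (class 0): distance = 1
Point 50 (class 0): distance = 8
K=3 nearest neighbors: classes = [0, 0, 0]
Votes for class 1: 0 / 3
Majority vote => class 0

0


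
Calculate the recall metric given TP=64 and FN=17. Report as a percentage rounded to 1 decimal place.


Recall = TP / (TP + FN) * 100
= 64 / (64 + 17)
= 64 / 81
= 0.7901
= 79.0%

79.0


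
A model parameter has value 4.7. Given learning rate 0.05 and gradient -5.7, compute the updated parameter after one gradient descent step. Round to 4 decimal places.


w_new = w_old - lr * gradient
= 4.7 - 0.05 * -5.7
= 4.7 - (-0.285)
= 4.9850

4.9850


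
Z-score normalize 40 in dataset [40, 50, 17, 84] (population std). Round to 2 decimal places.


Mean = (40 + 50 + 17 + 84) / 4 = 47.75
Variance = sum((x_i - mean)^2) / n = 581.1875
Std = sqrt(581.1875) = 24.1078
Z = (x - mean) / std
= (40 - 47.75) / 24.1078
= -7.75 / 24.1078
= -0.32

-0.32


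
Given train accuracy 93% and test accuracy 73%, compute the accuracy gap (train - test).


Gap = train_accuracy - test_accuracy
= 93 - 73
= 20%
This gap suggests the model is overfitting.

20


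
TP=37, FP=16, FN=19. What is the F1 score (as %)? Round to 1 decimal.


Precision = TP / (TP + FP) = 37 / 53 = 0.6981
Recall = TP / (TP + FN) = 37 / 56 = 0.6607
F1 = 2 * P * R / (P + R)
= 2 * 0.6981 * 0.6607 / (0.6981 + 0.6607)
= 0.9225 / 1.3588
= 0.6789
As percentage: 67.9%

67.9


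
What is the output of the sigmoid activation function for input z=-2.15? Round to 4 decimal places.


sigmoid(z) = 1 / (1 + exp(-z))
exp(-(-2.15)) = exp(2.15) = 8.5849
1 + 8.5849 = 9.5849
1 / 9.5849 = 0.1043

0.1043


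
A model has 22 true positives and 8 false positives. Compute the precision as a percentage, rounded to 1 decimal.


Precision = TP / (TP + FP) * 100
= 22 / (22 + 8)
= 22 / 30
= 0.7333
= 73.3%

73.3


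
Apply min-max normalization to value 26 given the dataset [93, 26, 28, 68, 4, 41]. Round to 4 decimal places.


Min = 4, Max = 93
Range = 93 - 4 = 89
Scaled = (x - min) / (max - min)
= (26 - 4) / 89
= 22 / 89
= 0.2472

0.2472


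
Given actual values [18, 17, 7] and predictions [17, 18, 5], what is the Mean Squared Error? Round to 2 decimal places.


Differences: [1, -1, 2]
Squared errors: [1, 1, 4]
Sum of squared errors = 6
MSE = 6 / 3 = 2.00

2.00


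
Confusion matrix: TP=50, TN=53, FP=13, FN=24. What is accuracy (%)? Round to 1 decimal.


Accuracy = (TP + TN) / (TP + TN + FP + FN) * 100
= (50 + 53) / (50 + 53 + 13 + 24)
= 103 / 140
= 0.7357
= 73.6%

73.6


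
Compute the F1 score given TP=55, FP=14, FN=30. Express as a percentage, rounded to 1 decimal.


Precision = TP / (TP + FP) = 55 / 69 = 0.7971
Recall = TP / (TP + FN) = 55 / 85 = 0.6471
F1 = 2 * P * R / (P + R)
= 2 * 0.7971 * 0.6471 / (0.7971 + 0.6471)
= 1.0315 / 1.4442
= 0.7143
As percentage: 71.4%

71.4


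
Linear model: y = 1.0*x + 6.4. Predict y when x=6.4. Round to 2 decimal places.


y = 1.0 * 6.4 + (6.4)
= 6.4 + (6.4)
= 12.80

12.80


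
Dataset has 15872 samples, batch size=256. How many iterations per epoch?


Iterations per epoch = dataset_size / batch_size
= 15872 / 256
= 62

62


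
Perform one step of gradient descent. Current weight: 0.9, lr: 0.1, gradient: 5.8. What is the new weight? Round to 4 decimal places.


w_new = w_old - lr * gradient
= 0.9 - 0.1 * 5.8
= 0.9 - (0.58)
= 0.3200

0.3200


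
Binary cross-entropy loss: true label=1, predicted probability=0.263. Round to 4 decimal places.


For y=1: Loss = -log(p)
= -log(0.263)
= -(-1.3356)
= 1.3356

1.3356


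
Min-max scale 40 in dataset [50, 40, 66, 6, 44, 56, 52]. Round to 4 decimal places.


Min = 6, Max = 66
Range = 66 - 6 = 60
Scaled = (x - min) / (max - min)
= (40 - 6) / 60
= 34 / 60
= 0.5667

0.5667


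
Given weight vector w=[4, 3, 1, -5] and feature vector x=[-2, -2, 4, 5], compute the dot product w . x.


Element-wise products:
4 * -2 = -8
3 * -2 = -6
1 * 4 = 4
-5 * 5 = -25
Sum = -8 + -6 + 4 + -25
= -35

-35


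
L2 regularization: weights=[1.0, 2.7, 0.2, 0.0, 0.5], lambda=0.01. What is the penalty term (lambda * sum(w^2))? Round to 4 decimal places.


Squaring each weight:
1.0^2 = 1.0
2.7^2 = 7.29
0.2^2 = 0.04
0.0^2 = 0.0
0.5^2 = 0.25
Sum of squares = 8.58
Penalty = 0.01 * 8.58 = 0.0858

0.0858


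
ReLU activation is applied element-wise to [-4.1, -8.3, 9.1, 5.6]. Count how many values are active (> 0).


ReLU(x) = max(0, x) for each element:
ReLU(-4.1) = 0
ReLU(-8.3) = 0
ReLU(9.1) = 9.1
ReLU(5.6) = 5.6
Active neurons (>0): 2

2


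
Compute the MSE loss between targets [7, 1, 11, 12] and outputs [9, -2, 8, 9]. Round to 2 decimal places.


Differences: [-2, 3, 3, 3]
Squared errors: [4, 9, 9, 9]
Sum of squared errors = 31
MSE = 31 / 4 = 7.75

7.75


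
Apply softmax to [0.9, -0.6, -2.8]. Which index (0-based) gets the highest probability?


Softmax is a monotonic transformation, so it preserves the argmax.
We need to find the index of the maximum logit.
Index 0: 0.9
Index 1: -0.6
Index 2: -2.8
Maximum logit = 0.9 at index 0

0


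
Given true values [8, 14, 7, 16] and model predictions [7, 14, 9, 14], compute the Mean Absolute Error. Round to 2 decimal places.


Absolute errors: [1, 0, 2, 2]
Sum of absolute errors = 5
MAE = 5 / 4 = 1.25

1.25


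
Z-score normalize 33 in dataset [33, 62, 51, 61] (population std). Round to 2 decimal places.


Mean = (33 + 62 + 51 + 61) / 4 = 51.75
Variance = sum((x_i - mean)^2) / n = 135.6875
Std = sqrt(135.6875) = 11.6485
Z = (x - mean) / std
= (33 - 51.75) / 11.6485
= -18.75 / 11.6485
= -1.61

-1.61


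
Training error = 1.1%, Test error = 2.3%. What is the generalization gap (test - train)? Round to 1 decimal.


Generalization gap = test_error - train_error
= 2.3 - 1.1
= 1.2%
A small gap suggests good generalization.

1.2


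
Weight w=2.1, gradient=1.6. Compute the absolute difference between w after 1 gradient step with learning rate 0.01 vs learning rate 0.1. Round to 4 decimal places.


With lr=0.01: w_new = 2.1 - 0.01 * 1.6 = 2.084
With lr=0.1: w_new = 2.1 - 0.1 * 1.6 = 1.94
Absolute difference = |2.084 - 1.94|
= 0.1440

0.1440


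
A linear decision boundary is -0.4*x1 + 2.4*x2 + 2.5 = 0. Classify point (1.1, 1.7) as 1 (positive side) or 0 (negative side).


Compute -0.4 * 1.1 + 2.4 * 1.7 + 2.5
= -0.44 + 4.08 + 2.5
= 6.14
Since 6.14 >= 0, the point is on the positive side.

1


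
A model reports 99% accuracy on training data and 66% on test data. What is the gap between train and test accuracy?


Gap = train_accuracy - test_accuracy
= 99 - 66
= 33%
This large gap strongly indicates overfitting.

33


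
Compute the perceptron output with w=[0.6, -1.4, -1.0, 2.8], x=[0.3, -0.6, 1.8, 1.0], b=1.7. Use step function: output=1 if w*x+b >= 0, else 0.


z = w . x + b
= 0.6*0.3 + -1.4*-0.6 + -1.0*1.8 + 2.8*1.0 + 1.7
= 0.18 + 0.84 + -1.8 + 2.8 + 1.7
= 2.02 + 1.7
= 3.72
Since z = 3.72 >= 0, output = 1

1


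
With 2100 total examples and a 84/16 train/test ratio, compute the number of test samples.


Train samples = 2100 * 84% = 1764
Test samples = 2100 - 1764
= 336

336


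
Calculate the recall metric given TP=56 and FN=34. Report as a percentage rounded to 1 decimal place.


Recall = TP / (TP + FN) * 100
= 56 / (56 + 34)
= 56 / 90
= 0.6222
= 62.2%

62.2


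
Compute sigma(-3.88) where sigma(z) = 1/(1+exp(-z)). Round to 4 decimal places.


sigmoid(z) = 1 / (1 + exp(-z))
exp(-(-3.88)) = exp(3.88) = 48.4242
1 + 48.4242 = 49.4242
1 / 49.4242 = 0.0202

0.0202


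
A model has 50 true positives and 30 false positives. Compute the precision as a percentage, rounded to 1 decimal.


Precision = TP / (TP + FP) * 100
= 50 / (50 + 30)
= 50 / 80
= 0.625
= 62.5%

62.5


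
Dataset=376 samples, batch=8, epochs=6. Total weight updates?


Iterations per epoch = 376 / 8 = 47
Total updates = iterations_per_epoch * epochs
= 47 * 6
= 282

282


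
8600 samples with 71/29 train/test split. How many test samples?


Train samples = 8600 * 71% = 6106
Test samples = 8600 - 6106
= 2494

2494


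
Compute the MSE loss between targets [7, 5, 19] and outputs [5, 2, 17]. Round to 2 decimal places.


Differences: [2, 3, 2]
Squared errors: [4, 9, 4]
Sum of squared errors = 17
MSE = 17 / 3 = 5.67

5.67


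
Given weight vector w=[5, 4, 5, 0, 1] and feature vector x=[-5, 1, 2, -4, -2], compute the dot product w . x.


Element-wise products:
5 * -5 = -25
4 * 1 = 4
5 * 2 = 10
0 * -4 = 0
1 * -2 = -2
Sum = -25 + 4 + 10 + 0 + -2
= -13

-13


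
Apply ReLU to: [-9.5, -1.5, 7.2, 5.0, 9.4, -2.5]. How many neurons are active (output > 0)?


ReLU(x) = max(0, x) for each element:
ReLU(-9.5) = 0
ReLU(-1.5) = 0
ReLU(7.2) = 7.2
ReLU(5.0) = 5.0
ReLU(9.4) = 9.4
ReLU(-2.5) = 0
Active neurons (>0): 3

3


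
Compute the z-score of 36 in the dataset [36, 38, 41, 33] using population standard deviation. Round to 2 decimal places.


Mean = (36 + 38 + 41 + 33) / 4 = 37.0
Variance = sum((x_i - mean)^2) / n = 8.5
Std = sqrt(8.5) = 2.9155
Z = (x - mean) / std
= (36 - 37.0) / 2.9155
= -1.0 / 2.9155
= -0.34

-0.34


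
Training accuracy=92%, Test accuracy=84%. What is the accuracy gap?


Gap = train_accuracy - test_accuracy
= 92 - 84
= 8%
This moderate gap may indicate mild overfitting.

8


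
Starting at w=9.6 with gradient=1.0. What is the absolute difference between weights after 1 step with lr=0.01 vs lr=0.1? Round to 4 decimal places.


With lr=0.01: w_new = 9.6 - 0.01 * 1.0 = 9.59
With lr=0.1: w_new = 9.6 - 0.1 * 1.0 = 9.5
Absolute difference = |9.59 - 9.5|
= 0.0900

0.0900


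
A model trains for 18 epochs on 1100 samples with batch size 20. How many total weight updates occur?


Iterations per epoch = 1100 / 20 = 55
Total updates = iterations_per_epoch * epochs
= 55 * 18
= 990

990


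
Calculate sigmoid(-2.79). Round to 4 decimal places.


sigmoid(z) = 1 / (1 + exp(-z))
exp(-(-2.79)) = exp(2.79) = 16.281
1 + 16.281 = 17.281
1 / 17.281 = 0.0579

0.0579


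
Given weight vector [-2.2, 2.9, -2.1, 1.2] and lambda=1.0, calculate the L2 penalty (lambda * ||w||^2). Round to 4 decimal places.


Squaring each weight:
(-2.2)^2 = 4.84
2.9^2 = 8.41
(-2.1)^2 = 4.41
1.2^2 = 1.44
Sum of squares = 19.1
Penalty = 1.0 * 19.1 = 19.1000

19.1000


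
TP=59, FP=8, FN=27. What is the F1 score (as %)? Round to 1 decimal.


Precision = TP / (TP + FP) = 59 / 67 = 0.8806
Recall = TP / (TP + FN) = 59 / 86 = 0.686
F1 = 2 * P * R / (P + R)
= 2 * 0.8806 * 0.686 / (0.8806 + 0.686)
= 1.2083 / 1.5666
= 0.7712
As percentage: 77.1%

77.1


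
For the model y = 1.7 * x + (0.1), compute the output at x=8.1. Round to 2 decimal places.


y = 1.7 * 8.1 + (0.1)
= 13.77 + (0.1)
= 13.87

13.87


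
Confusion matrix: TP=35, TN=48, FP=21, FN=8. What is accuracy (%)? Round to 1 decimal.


Accuracy = (TP + TN) / (TP + TN + FP + FN) * 100
= (35 + 48) / (35 + 48 + 21 + 8)
= 83 / 112
= 0.7411
= 74.1%

74.1


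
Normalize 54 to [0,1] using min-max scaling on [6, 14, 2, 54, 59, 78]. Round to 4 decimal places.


Min = 2, Max = 78
Range = 78 - 2 = 76
Scaled = (x - min) / (max - min)
= (54 - 2) / 76
= 52 / 76
= 0.6842

0.6842


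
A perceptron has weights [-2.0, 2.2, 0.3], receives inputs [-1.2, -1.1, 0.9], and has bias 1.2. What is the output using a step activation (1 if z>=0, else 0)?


z = w . x + b
= -2.0*-1.2 + 2.2*-1.1 + 0.3*0.9 + 1.2
= 2.4 + -2.42 + 0.27 + 1.2
= 0.25 + 1.2
= 1.45
Since z = 1.45 >= 0, output = 1

1


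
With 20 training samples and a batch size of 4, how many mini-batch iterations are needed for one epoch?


Iterations per epoch = dataset_size / batch_size
= 20 / 4
= 5

5


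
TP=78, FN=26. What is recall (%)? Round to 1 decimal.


Recall = TP / (TP + FN) * 100
= 78 / (78 + 26)
= 78 / 104
= 0.75
= 75.0%

75.0


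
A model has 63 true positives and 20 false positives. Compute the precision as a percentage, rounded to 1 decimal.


Precision = TP / (TP + FP) * 100
= 63 / (63 + 20)
= 63 / 83
= 0.759
= 75.9%

75.9


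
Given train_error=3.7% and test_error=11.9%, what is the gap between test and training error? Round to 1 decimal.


Generalization gap = test_error - train_error
= 11.9 - 3.7
= 8.2%
A moderate gap.

8.2


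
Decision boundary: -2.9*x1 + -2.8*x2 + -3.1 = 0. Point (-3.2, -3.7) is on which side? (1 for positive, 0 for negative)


Compute -2.9 * -3.2 + -2.8 * -3.7 + -3.1
= 9.28 + 10.36 + -3.1
= 16.54
Since 16.54 >= 0, the point is on the positive side.

1


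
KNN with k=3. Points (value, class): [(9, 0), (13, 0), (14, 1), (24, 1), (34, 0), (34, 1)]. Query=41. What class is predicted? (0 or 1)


Distances from query 41:
Point 34 (class 0): distance = 7
Point 34 (class 1): distance = 7
Point 24 (class 1): distance = 17
K=3 nearest neighbors: classes = [0, 1, 1]
Votes for class 1: 2 / 3
Majority vote => class 1

1


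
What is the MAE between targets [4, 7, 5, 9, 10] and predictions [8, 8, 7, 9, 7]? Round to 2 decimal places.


Absolute errors: [4, 1, 2, 0, 3]
Sum of absolute errors = 10
MAE = 10 / 5 = 2.00

2.00


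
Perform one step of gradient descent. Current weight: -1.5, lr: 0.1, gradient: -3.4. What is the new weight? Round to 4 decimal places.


w_new = w_old - lr * gradient
= -1.5 - 0.1 * -3.4
= -1.5 - (-0.34)
= -1.1600

-1.1600


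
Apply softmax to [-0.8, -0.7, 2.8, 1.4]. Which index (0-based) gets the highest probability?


Softmax is a monotonic transformation, so it preserves the argmax.
We need to find the index of the maximum logit.
Index 0: -0.8
Index 1: -0.7
Index 2: 2.8
Index 3: 1.4
Maximum logit = 2.8 at index 2

2


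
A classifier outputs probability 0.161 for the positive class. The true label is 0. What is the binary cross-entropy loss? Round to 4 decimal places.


For y=0: Loss = -log(1-p)
= -log(1 - 0.161)
= -log(0.839)
= -(-0.1755)
= 0.1755

0.1755


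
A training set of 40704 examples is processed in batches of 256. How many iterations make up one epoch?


Iterations per epoch = dataset_size / batch_size
= 40704 / 256
= 159

159


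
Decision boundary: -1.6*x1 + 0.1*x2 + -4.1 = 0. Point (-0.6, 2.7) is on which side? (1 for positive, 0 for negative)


Compute -1.6 * -0.6 + 0.1 * 2.7 + -4.1
= 0.96 + 0.27 + -4.1
= -2.87
Since -2.87 < 0, the point is on the negative side.

0


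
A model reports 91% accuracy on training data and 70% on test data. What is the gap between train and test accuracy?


Gap = train_accuracy - test_accuracy
= 91 - 70
= 21%
This large gap strongly indicates overfitting.

21


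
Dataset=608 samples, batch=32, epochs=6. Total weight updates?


Iterations per epoch = 608 / 32 = 19
Total updates = iterations_per_epoch * epochs
= 19 * 6
= 114

114


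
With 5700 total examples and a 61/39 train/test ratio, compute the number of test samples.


Train samples = 5700 * 61% = 3477
Test samples = 5700 - 3477
= 2223

2223


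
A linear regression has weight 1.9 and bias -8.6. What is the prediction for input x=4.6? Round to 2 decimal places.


y = 1.9 * 4.6 + (-8.6)
= 8.74 + (-8.6)
= 0.14

0.14


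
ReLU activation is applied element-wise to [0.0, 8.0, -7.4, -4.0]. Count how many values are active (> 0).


ReLU(x) = max(0, x) for each element:
ReLU(0.0) = 0
ReLU(8.0) = 8.0
ReLU(-7.4) = 0
ReLU(-4.0) = 0
Active neurons (>0): 1

1


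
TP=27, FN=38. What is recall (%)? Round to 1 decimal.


Recall = TP / (TP + FN) * 100
= 27 / (27 + 38)
= 27 / 65
= 0.4154
= 41.5%

41.5


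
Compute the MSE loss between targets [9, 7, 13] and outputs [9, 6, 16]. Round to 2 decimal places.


Differences: [0, 1, -3]
Squared errors: [0, 1, 9]
Sum of squared errors = 10
MSE = 10 / 3 = 3.33

3.33


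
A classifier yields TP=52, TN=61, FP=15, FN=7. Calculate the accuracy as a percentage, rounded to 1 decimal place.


Accuracy = (TP + TN) / (TP + TN + FP + FN) * 100
= (52 + 61) / (52 + 61 + 15 + 7)
= 113 / 135
= 0.837
= 83.7%

83.7


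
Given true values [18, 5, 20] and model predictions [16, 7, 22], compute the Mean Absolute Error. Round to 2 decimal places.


Absolute errors: [2, 2, 2]
Sum of absolute errors = 6
MAE = 6 / 3 = 2.00

2.00


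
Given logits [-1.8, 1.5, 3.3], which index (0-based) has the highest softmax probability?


Softmax is a monotonic transformation, so it preserves the argmax.
We need to find the index of the maximum logit.
Index 0: -1.8
Index 1: 1.5
Index 2: 3.3
Maximum logit = 3.3 at index 2

2


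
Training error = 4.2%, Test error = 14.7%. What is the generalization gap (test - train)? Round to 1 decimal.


Generalization gap = test_error - train_error
= 14.7 - 4.2
= 10.5%
A large gap suggests overfitting.

10.5


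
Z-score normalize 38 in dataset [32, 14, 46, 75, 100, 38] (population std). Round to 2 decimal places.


Mean = (32 + 14 + 46 + 75 + 100 + 38) / 6 = 50.8333
Variance = sum((x_i - mean)^2) / n = 816.8056
Std = sqrt(816.8056) = 28.5798
Z = (x - mean) / std
= (38 - 50.8333) / 28.5798
= -12.8333 / 28.5798
= -0.45

-0.45


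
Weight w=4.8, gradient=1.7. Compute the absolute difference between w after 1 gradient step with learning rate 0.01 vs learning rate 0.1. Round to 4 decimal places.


With lr=0.01: w_new = 4.8 - 0.01 * 1.7 = 4.783
With lr=0.1: w_new = 4.8 - 0.1 * 1.7 = 4.63
Absolute difference = |4.783 - 4.63|
= 0.1530

0.1530


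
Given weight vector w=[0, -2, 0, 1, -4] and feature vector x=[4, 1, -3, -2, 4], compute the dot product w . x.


Element-wise products:
0 * 4 = 0
-2 * 1 = -2
0 * -3 = 0
1 * -2 = -2
-4 * 4 = -16
Sum = 0 + -2 + 0 + -2 + -16
= -20

-20
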